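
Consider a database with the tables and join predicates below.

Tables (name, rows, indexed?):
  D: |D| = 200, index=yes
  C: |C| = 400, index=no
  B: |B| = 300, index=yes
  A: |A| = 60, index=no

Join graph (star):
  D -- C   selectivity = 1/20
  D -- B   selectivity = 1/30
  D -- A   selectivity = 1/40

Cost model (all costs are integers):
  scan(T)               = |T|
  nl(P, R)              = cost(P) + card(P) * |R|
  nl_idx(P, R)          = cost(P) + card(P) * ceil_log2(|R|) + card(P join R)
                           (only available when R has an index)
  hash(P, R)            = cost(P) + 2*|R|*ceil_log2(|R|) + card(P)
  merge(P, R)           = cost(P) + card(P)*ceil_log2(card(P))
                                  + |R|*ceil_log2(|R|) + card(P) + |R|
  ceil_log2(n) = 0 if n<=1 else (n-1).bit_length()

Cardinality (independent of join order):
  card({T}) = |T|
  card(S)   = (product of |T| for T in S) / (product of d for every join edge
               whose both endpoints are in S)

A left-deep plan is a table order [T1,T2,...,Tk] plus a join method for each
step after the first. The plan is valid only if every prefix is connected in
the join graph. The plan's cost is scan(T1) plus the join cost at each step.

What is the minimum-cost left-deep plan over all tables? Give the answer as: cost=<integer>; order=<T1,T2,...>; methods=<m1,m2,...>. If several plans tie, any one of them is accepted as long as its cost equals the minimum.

cost=16720; order=B,D,A,C; methods=hash,hash,hash

Selinger DP (subsets sized 1..n):
  {D}: scan cost=200, card=200
  {C}: scan cost=400, card=400
  {B}: scan cost=300, card=300
  {A}: scan cost=60, card=60
  {CD}: card=4000; try (D,hash)→4000, (C,merge)→6000, (D,merge)→6200, (D,nl_idx)→7600, (C,hash)→7600, (C,nl)→80200 …(+1); best=4000 via (D,hash)
  {BD}: card=2000; try (D,hash)→3800, (B,nl_idx)→4000, (D,nl_idx)→4700, (B,merge)→5000, (D,merge)→5100, (B,hash)→5800 …(+2); best=3800 via (D,hash)
  {AD}: card=300; try (D,nl_idx)→840, (A,hash)→1120, (D,merge)→2280, (A,merge)→2420, (D,hash)→3320, (D,nl)→12060 …(+1); best=840 via (D,nl_idx)
  {BCD}: card=40000; try (C,hash)→13000, (B,hash)→13400, (C,merge)→31800, (B,merge)→59000, (B,nl_idx)→80000, (C,nl)→803800 …(+1); best=13000 via (C,hash)
  {ACD}: card=6000; try (C,merge)→7840, (C,hash)→8340, (A,hash)→8720, (A,merge)→56420, (C,nl)→120840, (A,nl)→244000; best=7840 via (C,merge)
  {ABD}: card=3000; try (A,hash)→6520, (B,hash)→6540, (B,nl_idx)→6540, (B,merge)→6840, (A,merge)→28220, (B,nl)→90840 …(+1); best=6520 via (A,hash)
  {ABCD}: card=60000; try (C,hash)→16720, (B,hash)→19240, (C,merge)→49520, (A,hash)→53720, (B,merge)→94840, (B,nl_idx)→121840 …(+4); best=16720 via (C,hash)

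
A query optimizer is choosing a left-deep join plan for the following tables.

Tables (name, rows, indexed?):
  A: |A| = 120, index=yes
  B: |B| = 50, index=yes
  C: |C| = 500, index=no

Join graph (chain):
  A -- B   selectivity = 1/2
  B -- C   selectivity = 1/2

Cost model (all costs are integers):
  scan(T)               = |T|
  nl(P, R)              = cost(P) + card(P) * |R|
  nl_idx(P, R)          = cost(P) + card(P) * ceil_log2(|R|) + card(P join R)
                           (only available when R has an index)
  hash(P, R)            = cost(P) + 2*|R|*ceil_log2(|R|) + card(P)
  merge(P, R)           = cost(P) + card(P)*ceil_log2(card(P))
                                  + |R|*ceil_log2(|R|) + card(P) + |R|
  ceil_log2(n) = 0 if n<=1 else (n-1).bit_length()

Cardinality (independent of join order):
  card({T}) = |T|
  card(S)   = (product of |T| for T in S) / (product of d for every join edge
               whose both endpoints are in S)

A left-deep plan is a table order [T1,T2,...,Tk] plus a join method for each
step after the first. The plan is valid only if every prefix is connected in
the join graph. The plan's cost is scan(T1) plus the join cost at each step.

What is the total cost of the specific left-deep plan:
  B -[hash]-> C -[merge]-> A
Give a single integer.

197560

step 1: scan B: cost=50, card=50
step 2: join C via hash
    card(P join C) = 50*500/(2) = 12500
    cost = 50 + 2*500*9 + 50 = 9100
step 3: join A via merge
    card(P join A) = 12500*120/(2) = 750000
    cost = 9100 + 12500*14 + 120*7 + 12500 + 120 = 197560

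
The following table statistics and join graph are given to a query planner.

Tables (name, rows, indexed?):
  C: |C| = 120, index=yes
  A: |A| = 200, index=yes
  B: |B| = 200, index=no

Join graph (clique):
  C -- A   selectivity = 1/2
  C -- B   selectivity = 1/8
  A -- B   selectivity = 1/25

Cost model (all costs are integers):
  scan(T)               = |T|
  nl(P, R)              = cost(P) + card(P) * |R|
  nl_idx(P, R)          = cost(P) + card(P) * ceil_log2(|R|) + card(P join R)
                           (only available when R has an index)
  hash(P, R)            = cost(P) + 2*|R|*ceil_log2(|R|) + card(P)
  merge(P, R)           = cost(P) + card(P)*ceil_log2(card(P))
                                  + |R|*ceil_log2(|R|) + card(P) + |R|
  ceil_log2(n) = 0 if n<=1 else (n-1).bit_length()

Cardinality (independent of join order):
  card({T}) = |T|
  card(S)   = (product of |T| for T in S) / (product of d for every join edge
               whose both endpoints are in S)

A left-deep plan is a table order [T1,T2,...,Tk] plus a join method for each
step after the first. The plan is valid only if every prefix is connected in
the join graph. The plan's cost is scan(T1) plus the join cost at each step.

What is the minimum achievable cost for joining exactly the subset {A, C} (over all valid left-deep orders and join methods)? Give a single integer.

2080

Selinger DP over subsets of {A,C}:
  {C}: scan cost=120, card=120
  {A}: scan cost=200, card=200
  {AC}: card=12000; try (C,hash)→2080, (A,merge)→2880, (C,merge)→2960, (A,hash)→3440, (A,nl_idx)→13080, (C,nl_idx)→13600 …(+2); best=2080 via (C,hash)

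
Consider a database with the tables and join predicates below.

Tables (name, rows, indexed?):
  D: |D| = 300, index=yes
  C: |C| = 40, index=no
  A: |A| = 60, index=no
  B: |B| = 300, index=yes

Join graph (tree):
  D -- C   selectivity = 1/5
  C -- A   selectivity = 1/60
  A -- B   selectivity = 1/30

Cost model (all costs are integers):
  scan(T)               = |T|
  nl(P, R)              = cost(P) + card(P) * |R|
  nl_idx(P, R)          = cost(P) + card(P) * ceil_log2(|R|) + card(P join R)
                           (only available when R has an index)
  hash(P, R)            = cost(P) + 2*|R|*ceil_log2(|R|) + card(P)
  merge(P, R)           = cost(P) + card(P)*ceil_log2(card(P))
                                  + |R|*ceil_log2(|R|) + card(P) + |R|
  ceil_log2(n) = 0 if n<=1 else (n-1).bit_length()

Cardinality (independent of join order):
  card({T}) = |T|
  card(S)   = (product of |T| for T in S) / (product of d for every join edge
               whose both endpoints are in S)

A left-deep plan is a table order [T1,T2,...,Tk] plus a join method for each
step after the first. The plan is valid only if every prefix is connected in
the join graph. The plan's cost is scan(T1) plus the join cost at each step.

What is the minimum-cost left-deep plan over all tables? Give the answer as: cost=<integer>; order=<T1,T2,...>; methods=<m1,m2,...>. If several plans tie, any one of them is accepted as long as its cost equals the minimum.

Selinger DP (subsets sized 1..n):
  {D}: scan cost=300, card=300
  {C}: scan cost=40, card=40
  {A}: scan cost=60, card=60
  {B}: scan cost=300, card=300
  {CD}: card=2400; try (C,hash)→1080, (D,nl_idx)→2800, (D,merge)→3320, (C,merge)→3580, (D,hash)→5480, (D,nl)→12040 …(+1); best=1080 via (C,hash)
  {AC}: card=40; try (C,hash)→600, (A,merge)→740, (C,merge)→760, (A,hash)→800, (A,nl)→2440, (C,nl)→2460; best=600 via (C,hash)
  {AB}: card=600; try (B,nl_idx)→1200, (A,hash)→1320, (B,merge)→3480, (A,merge)→3720, (B,hash)→5520, (B,nl)→18060 …(+1); best=1200 via (B,nl_idx)
  {ACD}: card=2400; try (D,nl_idx)→3360, (D,merge)→3880, (A,hash)→4200, (D,hash)→6040, (D,nl)→12600, (A,merge)→32700 …(+1); best=3360 via (D,nl_idx)
  {ABC}: card=400; try (B,nl_idx)→1360, (C,hash)→2280, (B,merge)→3880, (B,hash)→6040, (C,merge)→8080, (B,nl)→12600 …(+1); best=1360 via (B,nl_idx)
  {ABCD}: card=24000; try (D,hash)→7160, (D,merge)→8360, (B,hash)→11160, (D,nl_idx)→28960, (B,merge)→37560, (B,nl_idx)→48960 …(+2); best=7160 via (D,hash)

cost=7160; order=A,C,B,D; methods=hash,nl_idx,hash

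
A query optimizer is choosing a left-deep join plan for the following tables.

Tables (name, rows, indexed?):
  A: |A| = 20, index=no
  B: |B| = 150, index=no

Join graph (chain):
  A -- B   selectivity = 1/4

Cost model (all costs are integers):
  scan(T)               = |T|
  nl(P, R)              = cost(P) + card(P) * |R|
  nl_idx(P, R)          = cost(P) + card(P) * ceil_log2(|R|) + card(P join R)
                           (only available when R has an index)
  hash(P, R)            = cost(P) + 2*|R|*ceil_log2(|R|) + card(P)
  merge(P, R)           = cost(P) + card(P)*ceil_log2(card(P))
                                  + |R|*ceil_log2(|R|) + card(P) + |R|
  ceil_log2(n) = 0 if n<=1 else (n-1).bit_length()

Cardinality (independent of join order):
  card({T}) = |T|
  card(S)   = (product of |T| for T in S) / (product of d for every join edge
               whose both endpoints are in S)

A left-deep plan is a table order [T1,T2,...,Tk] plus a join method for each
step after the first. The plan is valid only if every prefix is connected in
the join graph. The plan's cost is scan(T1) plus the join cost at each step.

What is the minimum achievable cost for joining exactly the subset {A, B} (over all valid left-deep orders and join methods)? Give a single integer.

500

Selinger DP over subsets of {A,B}:
  {A}: scan cost=20, card=20
  {B}: scan cost=150, card=150
  {AB}: card=750; try (A,hash)→500, (B,merge)→1490, (A,merge)→1620, (B,hash)→2440, (B,nl)→3020, (A,nl)→3150; best=500 via (A,hash)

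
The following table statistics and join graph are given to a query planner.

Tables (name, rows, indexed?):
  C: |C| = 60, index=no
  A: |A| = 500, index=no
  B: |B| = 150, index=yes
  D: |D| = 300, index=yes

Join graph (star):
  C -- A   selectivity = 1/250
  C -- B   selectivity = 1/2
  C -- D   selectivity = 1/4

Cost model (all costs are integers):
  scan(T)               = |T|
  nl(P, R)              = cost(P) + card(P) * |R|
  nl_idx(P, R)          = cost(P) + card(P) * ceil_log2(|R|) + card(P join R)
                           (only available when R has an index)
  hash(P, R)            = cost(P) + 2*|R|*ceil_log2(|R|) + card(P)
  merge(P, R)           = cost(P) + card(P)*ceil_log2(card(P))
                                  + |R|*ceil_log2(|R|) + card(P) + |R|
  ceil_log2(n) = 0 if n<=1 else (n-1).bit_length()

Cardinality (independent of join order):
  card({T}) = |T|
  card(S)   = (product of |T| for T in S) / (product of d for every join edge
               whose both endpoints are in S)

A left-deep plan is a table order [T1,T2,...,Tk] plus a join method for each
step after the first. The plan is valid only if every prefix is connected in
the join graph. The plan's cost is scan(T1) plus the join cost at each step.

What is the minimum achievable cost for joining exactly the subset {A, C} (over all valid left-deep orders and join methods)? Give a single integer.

Selinger DP over subsets of {A,C}:
  {C}: scan cost=60, card=60
  {A}: scan cost=500, card=500
  {AC}: card=120; try (C,hash)→1720, (A,merge)→5480, (C,merge)→5920, (A,hash)→9120, (A,nl)→30060, (C,nl)→30500; best=1720 via (C,hash)

1720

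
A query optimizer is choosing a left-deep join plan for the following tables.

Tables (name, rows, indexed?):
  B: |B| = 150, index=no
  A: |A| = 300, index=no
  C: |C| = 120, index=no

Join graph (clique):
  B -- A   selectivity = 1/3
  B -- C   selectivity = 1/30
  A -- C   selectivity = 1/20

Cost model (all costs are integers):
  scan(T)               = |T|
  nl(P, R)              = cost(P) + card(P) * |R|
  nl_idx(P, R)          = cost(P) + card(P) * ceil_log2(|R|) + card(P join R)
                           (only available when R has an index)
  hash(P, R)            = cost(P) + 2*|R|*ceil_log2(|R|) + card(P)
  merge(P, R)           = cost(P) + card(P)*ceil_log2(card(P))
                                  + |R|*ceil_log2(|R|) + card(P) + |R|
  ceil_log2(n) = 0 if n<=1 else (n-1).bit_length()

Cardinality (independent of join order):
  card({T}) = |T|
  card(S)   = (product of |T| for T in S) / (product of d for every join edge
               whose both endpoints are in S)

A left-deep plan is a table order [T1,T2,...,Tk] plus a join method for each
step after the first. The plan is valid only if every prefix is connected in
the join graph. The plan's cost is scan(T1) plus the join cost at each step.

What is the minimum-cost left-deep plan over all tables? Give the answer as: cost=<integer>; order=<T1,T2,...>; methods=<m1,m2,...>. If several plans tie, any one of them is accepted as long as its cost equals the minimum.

cost=6480; order=A,C,B; methods=hash,hash

Selinger DP (subsets sized 1..n):
  {B}: scan cost=150, card=150
  {A}: scan cost=300, card=300
  {C}: scan cost=120, card=120
  {AB}: card=15000; try (B,hash)→3000, (A,merge)→4500, (B,merge)→4650, (A,hash)→5700, (A,nl)→45150, (B,nl)→45300; best=3000 via (B,hash)
  {BC}: card=600; try (C,hash)→1980, (B,merge)→2430, (C,merge)→2460, (B,hash)→2640, (B,nl)→18120, (C,nl)→18150; best=1980 via (C,hash)
  {AC}: card=1800; try (C,hash)→2280, (A,merge)→4080, (C,merge)→4260, (A,hash)→5640, (A,nl)→36120, (C,nl)→36300; best=2280 via (C,hash)
  {ABC}: card=3000; try (B,hash)→6480, (A,hash)→7980, (A,merge)→11580, (C,hash)→19680, (B,merge)→25230, (A,nl)→181980 …(+3); best=6480 via (B,hash)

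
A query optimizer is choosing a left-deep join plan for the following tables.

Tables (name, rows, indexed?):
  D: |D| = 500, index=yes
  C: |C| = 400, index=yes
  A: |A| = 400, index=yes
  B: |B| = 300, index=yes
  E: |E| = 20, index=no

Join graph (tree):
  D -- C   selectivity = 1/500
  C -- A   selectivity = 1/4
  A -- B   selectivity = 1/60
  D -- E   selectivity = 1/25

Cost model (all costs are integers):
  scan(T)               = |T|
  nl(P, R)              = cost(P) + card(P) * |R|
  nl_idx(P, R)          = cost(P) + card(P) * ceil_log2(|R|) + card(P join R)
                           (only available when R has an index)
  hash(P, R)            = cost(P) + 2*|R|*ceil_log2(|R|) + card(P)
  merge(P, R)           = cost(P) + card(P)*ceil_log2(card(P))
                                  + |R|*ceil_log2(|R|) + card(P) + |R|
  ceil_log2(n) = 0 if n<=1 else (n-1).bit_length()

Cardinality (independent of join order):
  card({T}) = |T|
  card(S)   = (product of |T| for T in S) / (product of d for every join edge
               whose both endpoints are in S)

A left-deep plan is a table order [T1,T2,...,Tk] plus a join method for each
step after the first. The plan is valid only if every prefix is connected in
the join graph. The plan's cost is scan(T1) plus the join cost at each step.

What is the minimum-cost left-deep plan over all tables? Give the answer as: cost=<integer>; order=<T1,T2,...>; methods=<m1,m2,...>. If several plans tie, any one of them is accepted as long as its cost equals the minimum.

Selinger DP (subsets sized 1..n):
  {D}: scan cost=500, card=500
  {C}: scan cost=400, card=400
  {A}: scan cost=400, card=400
  {B}: scan cost=300, card=300
  {E}: scan cost=20, card=20
  {CD}: card=400; try (D,nl_idx)→4400, (C,nl_idx)→5400, (C,hash)→8200, (D,merge)→9400, (C,merge)→9500, (D,hash)→9800 …(+2); best=4400 via (D,nl_idx)
  {DE}: card=400; try (D,nl_idx)→600, (E,hash)→1200, (D,merge)→5140, (E,merge)→5620, (D,hash)→9040, (D,nl)→10020 …(+1); best=600 via (D,nl_idx)
  {AC}: card=40000; try (C,hash)→8000, (A,hash)→8000, (C,merge)→8400, (A,merge)→8400, (C,nl_idx)→44000, (A,nl_idx)→44000 …(+2); best=8000 via (C,hash)
  {AB}: card=2000; try (A,nl_idx)→5000, (B,nl_idx)→6000, (B,hash)→6200, (A,merge)→7300, (B,merge)→7400, (A,hash)→7800 …(+2); best=5000 via (A,nl_idx)
  {ACD}: card=40000; try (A,hash)→12000, (A,merge)→12400, (A,nl_idx)→48000, (D,hash)→57000, (A,nl)→164400, (D,nl_idx)→408000 …(+2); best=12000 via (A,hash)
  {CDE}: card=320; try (C,nl_idx)→4520, (E,hash)→5000, (C,hash)→8200, (E,merge)→8520, (C,merge)→8600, (E,nl)→12400 …(+1); best=4520 via (C,nl_idx)
  {ABC}: card=200000; try (C,hash)→14200, (C,merge)→33000, (B,hash)→53400, (C,nl_idx)→223000, (B,nl_idx)→568000, (B,merge)→691000 …(+2); best=14200 via (C,hash)
  {ABCD}: card=200000; try (B,hash)→57400, (D,hash)→223200, (B,nl_idx)→572000, (B,merge)→695000, (D,nl_idx)→2014200, (D,merge)→3819200 …(+2); best=57400 via (B,hash)
  {ACDE}: card=32000; try (A,merge)→11720, (A,hash)→12040, (A,nl_idx)→39400, (E,hash)→52200, (A,nl)→132520, (E,merge)→692120 …(+1); best=11720 via (A,merge)
  {ABCDE}: card=160000; try (B,hash)→49120, (E,hash)→257600, (B,nl_idx)→459720, (B,merge)→526720, (E,merge)→3857520, (E,nl)→4057400 …(+1); best=49120 via (B,hash)

cost=49120; order=E,D,C,A,B; methods=nl_idx,nl_idx,merge,hash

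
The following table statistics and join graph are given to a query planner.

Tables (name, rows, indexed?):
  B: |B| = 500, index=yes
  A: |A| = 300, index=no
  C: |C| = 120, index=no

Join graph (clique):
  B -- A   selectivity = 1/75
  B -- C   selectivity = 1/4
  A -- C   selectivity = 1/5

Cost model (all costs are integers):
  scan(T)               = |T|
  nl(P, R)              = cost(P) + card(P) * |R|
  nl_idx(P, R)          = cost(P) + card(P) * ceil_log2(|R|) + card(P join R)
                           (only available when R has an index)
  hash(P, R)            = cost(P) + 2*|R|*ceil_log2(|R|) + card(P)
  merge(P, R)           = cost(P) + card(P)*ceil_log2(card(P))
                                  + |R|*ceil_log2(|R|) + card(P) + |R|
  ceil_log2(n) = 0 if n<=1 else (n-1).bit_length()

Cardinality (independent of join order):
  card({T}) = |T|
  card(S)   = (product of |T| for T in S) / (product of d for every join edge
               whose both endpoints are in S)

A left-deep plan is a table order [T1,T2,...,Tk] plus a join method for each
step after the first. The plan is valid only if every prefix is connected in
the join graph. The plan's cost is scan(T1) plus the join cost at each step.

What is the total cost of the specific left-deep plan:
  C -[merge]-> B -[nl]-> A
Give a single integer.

step 1: scan C: cost=120, card=120
step 2: join B via merge
    card(P join B) = 120*500/(4) = 15000
    cost = 120 + 120*7 + 500*9 + 120 + 500 = 6080
step 3: join A via nl
    card(P join A) = 15000*300/(75*5) = 12000
    cost = 6080 + 15000*300 = 4506080

4506080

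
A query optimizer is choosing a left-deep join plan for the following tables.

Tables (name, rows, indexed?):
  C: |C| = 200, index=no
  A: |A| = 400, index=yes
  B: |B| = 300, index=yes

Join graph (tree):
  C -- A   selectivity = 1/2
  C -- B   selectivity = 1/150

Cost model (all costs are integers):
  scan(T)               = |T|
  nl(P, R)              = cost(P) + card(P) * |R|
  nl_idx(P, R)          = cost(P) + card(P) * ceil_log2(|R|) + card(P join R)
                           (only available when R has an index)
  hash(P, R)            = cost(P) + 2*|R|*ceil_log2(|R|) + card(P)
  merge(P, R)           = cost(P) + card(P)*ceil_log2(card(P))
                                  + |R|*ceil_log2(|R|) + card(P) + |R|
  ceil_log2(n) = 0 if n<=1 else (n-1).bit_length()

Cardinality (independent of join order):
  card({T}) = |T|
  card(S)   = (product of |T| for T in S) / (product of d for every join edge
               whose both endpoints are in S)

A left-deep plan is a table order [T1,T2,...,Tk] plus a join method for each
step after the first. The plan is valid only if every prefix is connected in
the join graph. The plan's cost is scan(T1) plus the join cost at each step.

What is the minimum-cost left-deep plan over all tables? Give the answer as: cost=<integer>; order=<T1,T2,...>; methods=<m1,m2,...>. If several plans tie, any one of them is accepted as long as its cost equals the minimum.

Selinger DP (subsets sized 1..n):
  {C}: scan cost=200, card=200
  {A}: scan cost=400, card=400
  {B}: scan cost=300, card=300
  {AC}: card=40000; try (C,hash)→4000, (A,merge)→6000, (C,merge)→6200, (A,hash)→7600, (A,nl_idx)→42000, (A,nl)→80200 …(+1); best=4000 via (C,hash)
  {BC}: card=400; try (B,nl_idx)→2400, (C,hash)→3800, (B,merge)→5000, (C,merge)→5100, (B,hash)→5800, (B,nl)→60200 …(+1); best=2400 via (B,nl_idx)
  {ABC}: card=80000; try (A,hash)→10000, (A,merge)→10400, (B,hash)→49400, (A,nl_idx)→86000, (A,nl)→162400, (B,nl_idx)→444000 …(+2); best=10000 via (A,hash)

cost=10000; order=C,B,A; methods=nl_idx,hash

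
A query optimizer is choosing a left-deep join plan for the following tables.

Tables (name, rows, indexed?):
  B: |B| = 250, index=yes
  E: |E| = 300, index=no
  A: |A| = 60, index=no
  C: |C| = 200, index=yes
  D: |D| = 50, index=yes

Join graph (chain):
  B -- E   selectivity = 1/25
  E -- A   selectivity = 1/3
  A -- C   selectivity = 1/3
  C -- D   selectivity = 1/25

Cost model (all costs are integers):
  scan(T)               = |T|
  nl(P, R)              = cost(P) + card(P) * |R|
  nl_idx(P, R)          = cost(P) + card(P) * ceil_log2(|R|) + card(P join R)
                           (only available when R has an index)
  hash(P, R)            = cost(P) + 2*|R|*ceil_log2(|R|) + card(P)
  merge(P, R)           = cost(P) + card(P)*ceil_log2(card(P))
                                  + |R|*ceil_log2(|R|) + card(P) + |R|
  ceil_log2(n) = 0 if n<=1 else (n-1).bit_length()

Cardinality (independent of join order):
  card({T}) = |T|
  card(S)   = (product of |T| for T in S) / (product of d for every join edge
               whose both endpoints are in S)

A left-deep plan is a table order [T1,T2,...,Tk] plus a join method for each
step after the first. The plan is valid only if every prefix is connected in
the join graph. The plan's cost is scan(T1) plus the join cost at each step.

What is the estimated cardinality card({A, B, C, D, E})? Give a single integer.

Tables in S: A(60), B(250), C(200), D(50), E(300)
Edges inside S: B-E(d=25), E-A(d=3), A-C(d=3), C-D(d=25)
numerator = 60 * 250 * 200 * 50 * 300 = 45000000000
denominator = 25 * 3 * 3 * 25 = 5625
card(S) = 45000000000 / 5625 = 8000000

8000000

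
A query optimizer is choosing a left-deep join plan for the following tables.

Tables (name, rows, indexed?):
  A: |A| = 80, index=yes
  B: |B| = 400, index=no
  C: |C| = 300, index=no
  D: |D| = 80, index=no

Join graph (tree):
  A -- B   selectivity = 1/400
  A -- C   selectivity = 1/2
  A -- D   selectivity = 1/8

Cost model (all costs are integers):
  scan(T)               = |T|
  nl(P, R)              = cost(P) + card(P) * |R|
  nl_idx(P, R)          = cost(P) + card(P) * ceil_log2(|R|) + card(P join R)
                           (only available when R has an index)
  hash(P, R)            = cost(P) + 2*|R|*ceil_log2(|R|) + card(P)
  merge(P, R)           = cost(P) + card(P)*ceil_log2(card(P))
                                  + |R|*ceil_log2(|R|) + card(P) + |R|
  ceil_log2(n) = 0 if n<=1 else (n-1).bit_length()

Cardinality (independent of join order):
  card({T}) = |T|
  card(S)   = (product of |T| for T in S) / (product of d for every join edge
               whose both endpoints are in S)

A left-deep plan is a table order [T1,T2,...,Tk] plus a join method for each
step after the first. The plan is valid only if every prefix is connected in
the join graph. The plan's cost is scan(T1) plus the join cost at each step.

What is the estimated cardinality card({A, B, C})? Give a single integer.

12000

Tables in S: A(80), B(400), C(300)
Edges inside S: A-B(d=400), A-C(d=2)
numerator = 80 * 400 * 300 = 9600000
denominator = 400 * 2 = 800
card(S) = 9600000 / 800 = 12000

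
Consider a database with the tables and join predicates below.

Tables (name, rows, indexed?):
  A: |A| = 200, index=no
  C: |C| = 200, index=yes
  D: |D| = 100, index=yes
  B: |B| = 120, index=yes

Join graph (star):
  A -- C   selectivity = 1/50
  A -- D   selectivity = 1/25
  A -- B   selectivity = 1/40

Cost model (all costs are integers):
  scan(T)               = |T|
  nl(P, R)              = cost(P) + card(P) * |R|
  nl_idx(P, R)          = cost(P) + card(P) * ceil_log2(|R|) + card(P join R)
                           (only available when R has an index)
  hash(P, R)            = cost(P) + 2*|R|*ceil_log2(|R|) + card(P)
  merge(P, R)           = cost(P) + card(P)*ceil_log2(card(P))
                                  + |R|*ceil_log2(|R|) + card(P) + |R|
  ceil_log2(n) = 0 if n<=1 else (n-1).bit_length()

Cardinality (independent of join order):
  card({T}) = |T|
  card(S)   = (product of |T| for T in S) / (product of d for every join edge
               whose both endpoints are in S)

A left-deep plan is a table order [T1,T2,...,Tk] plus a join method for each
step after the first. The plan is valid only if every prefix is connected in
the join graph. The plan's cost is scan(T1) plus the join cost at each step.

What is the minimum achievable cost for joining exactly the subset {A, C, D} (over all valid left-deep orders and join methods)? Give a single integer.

4800

Selinger DP over subsets of {A,C,D}:
  {A}: scan cost=200, card=200
  {C}: scan cost=200, card=200
  {D}: scan cost=100, card=100
  {AC}: card=800; try (C,nl_idx)→2600, (C,hash)→3600, (A,hash)→3600, (C,merge)→3800, (A,merge)→3800, (C,nl)→40200 …(+1); best=2600 via (C,nl_idx)
  {AD}: card=800; try (D,hash)→1800, (D,nl_idx)→2400, (A,merge)→2700, (D,merge)→2800, (A,hash)→3400, (A,nl)→20100 …(+1); best=1800 via (D,hash)
  {ACD}: card=3200; try (D,hash)→4800, (C,hash)→5800, (D,nl_idx)→11400, (C,nl_idx)→11400, (D,merge)→12200, (C,merge)→12400 …(+2); best=4800 via (D,hash)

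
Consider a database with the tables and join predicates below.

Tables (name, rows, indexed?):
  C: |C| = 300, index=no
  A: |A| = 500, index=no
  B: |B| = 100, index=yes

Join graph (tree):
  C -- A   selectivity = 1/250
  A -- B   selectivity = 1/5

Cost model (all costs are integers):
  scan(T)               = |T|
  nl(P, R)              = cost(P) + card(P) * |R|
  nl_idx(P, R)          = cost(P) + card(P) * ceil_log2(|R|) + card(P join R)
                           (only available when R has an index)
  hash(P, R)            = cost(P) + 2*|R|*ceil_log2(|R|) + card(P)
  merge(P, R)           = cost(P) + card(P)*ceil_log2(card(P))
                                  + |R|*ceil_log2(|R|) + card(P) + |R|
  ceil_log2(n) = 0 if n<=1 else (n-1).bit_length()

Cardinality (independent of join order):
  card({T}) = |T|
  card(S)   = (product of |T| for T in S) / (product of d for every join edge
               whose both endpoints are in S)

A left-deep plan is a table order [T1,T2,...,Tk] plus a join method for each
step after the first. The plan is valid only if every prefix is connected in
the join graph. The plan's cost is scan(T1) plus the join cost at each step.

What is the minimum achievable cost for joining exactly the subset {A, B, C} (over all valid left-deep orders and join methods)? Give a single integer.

8400

Selinger DP over subsets of {A,B,C}:
  {C}: scan cost=300, card=300
  {A}: scan cost=500, card=500
  {B}: scan cost=100, card=100
  {AC}: card=600; try (C,hash)→6400, (A,merge)→8300, (C,merge)→8500, (A,hash)→9600, (A,nl)→150300, (C,nl)→150500; best=6400 via (C,hash)
  {AB}: card=10000; try (B,hash)→2400, (A,merge)→5900, (B,merge)→6300, (A,hash)→9200, (B,nl_idx)→14000, (A,nl)→50100 …(+1); best=2400 via (B,hash)
  {ABC}: card=12000; try (B,hash)→8400, (B,merge)→13800, (C,hash)→17800, (B,nl_idx)→22600, (B,nl)→66400, (C,merge)→155400 …(+1); best=8400 via (B,hash)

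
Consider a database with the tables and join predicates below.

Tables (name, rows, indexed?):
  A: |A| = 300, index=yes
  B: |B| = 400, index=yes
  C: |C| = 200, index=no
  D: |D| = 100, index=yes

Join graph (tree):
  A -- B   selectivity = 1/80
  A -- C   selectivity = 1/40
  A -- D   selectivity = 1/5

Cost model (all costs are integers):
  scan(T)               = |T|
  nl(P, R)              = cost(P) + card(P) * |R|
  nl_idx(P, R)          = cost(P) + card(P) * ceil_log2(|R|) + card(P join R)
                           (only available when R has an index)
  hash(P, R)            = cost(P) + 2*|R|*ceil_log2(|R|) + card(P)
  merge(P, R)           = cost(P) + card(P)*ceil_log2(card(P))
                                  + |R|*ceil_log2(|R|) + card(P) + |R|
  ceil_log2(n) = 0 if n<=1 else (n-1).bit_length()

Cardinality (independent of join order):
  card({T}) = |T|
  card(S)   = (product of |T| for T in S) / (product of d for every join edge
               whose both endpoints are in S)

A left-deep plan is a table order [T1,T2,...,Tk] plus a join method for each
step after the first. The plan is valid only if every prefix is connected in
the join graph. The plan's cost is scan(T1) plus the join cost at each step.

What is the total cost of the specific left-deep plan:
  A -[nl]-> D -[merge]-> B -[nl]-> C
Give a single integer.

step 1: scan A: cost=300, card=300
step 2: join D via nl
    card(P join D) = 300*100/(5) = 6000
    cost = 300 + 300*100 = 30300
step 3: join B via merge
    card(P join B) = 6000*400/(80) = 30000
    cost = 30300 + 6000*13 + 400*9 + 6000 + 400 = 118300
step 4: join C via nl
    card(P join C) = 30000*200/(40) = 150000
    cost = 118300 + 30000*200 = 6118300

6118300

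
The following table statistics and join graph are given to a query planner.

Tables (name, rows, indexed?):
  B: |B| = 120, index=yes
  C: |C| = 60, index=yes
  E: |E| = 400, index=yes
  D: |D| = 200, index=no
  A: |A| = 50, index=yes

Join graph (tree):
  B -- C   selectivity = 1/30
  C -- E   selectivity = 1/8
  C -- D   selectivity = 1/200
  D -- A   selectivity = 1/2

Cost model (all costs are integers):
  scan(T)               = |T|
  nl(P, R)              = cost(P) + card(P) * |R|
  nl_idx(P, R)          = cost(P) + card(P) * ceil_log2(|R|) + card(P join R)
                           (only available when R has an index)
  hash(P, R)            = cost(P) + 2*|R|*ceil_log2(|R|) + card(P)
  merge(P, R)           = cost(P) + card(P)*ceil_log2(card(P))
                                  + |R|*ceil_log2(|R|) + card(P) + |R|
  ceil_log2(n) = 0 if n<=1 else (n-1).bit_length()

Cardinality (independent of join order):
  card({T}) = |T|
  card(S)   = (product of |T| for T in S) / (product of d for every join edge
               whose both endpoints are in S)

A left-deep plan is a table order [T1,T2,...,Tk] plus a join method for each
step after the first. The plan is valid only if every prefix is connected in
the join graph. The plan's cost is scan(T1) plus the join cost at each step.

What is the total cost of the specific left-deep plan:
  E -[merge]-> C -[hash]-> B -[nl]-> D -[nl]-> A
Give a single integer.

3009500

step 1: scan E: cost=400, card=400
step 2: join C via merge
    card(P join C) = 400*60/(8) = 3000
    cost = 400 + 400*9 + 60*6 + 400 + 60 = 4820
step 3: join B via hash
    card(P join B) = 3000*120/(30) = 12000
    cost = 4820 + 2*120*7 + 3000 = 9500
step 4: join D via nl
    card(P join D) = 12000*200/(200) = 12000
    cost = 9500 + 12000*200 = 2409500
step 5: join A via nl
    card(P join A) = 12000*50/(2) = 300000
    cost = 2409500 + 12000*50 = 3009500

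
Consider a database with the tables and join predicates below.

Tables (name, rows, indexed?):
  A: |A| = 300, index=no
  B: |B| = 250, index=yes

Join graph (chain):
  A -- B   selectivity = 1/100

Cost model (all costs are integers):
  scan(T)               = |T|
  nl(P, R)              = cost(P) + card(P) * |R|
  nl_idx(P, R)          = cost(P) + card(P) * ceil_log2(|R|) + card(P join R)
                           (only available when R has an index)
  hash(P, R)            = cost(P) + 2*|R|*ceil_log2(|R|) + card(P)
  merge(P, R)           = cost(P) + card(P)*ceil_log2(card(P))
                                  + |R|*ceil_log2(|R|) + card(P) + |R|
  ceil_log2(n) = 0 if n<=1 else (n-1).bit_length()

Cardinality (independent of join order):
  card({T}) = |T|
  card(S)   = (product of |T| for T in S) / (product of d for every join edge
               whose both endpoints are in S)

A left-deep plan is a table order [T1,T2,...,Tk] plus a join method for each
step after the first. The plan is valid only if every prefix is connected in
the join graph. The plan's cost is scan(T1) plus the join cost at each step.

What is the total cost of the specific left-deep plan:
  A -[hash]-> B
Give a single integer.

4600

step 1: scan A: cost=300, card=300
step 2: join B via hash
    card(P join B) = 300*250/(100) = 750
    cost = 300 + 2*250*8 + 300 = 4600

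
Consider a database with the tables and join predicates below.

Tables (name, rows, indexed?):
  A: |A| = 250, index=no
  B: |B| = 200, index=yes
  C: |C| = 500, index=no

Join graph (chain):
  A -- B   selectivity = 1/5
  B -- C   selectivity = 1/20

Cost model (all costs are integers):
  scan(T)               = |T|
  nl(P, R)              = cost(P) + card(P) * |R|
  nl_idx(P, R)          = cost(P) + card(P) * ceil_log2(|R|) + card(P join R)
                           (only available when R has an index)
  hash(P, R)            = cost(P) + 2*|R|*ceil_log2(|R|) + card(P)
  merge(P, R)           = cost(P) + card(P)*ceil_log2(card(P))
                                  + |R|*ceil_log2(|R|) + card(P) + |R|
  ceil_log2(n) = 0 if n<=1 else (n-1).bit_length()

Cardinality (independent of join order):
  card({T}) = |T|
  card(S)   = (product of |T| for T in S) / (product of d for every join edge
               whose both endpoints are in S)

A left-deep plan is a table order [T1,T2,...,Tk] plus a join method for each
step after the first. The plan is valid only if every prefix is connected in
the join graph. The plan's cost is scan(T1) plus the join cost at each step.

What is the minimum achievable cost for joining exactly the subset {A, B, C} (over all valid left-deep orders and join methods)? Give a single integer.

Selinger DP over subsets of {A,B,C}:
  {A}: scan cost=250, card=250
  {B}: scan cost=200, card=200
  {C}: scan cost=500, card=500
  {AB}: card=10000; try (B,hash)→3700, (A,merge)→4250, (B,merge)→4300, (A,hash)→4400, (B,nl_idx)→12250, (A,nl)→50200 …(+1); best=3700 via (B,hash)
  {BC}: card=5000; try (B,hash)→4200, (C,merge)→7000, (B,merge)→7300, (C,hash)→9400, (B,nl_idx)→9500, (C,nl)→100200 …(+1); best=4200 via (B,hash)
  {ABC}: card=250000; try (A,hash)→13200, (C,hash)→22700, (A,merge)→76450, (C,merge)→158700, (A,nl)→1254200, (C,nl)→5003700; best=13200 via (A,hash)

13200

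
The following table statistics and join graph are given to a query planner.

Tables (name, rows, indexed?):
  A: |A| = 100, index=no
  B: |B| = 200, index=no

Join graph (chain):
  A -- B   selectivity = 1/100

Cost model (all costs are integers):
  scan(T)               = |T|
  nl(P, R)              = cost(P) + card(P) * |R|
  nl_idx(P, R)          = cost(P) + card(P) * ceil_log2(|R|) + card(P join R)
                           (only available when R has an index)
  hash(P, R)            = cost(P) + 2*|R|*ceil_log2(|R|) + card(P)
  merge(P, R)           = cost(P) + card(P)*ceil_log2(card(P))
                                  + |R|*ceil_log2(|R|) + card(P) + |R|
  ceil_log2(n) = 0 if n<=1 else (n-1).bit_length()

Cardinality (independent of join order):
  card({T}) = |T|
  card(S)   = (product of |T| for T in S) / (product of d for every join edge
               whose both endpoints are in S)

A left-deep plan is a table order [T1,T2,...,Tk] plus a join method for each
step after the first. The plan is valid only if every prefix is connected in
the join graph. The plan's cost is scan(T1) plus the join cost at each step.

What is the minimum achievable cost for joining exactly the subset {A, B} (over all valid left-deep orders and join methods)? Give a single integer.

Selinger DP over subsets of {A,B}:
  {A}: scan cost=100, card=100
  {B}: scan cost=200, card=200
  {AB}: card=200; try (A,hash)→1800, (B,merge)→2700, (A,merge)→2800, (B,hash)→3400, (B,nl)→20100, (A,nl)→20200; best=1800 via (A,hash)

1800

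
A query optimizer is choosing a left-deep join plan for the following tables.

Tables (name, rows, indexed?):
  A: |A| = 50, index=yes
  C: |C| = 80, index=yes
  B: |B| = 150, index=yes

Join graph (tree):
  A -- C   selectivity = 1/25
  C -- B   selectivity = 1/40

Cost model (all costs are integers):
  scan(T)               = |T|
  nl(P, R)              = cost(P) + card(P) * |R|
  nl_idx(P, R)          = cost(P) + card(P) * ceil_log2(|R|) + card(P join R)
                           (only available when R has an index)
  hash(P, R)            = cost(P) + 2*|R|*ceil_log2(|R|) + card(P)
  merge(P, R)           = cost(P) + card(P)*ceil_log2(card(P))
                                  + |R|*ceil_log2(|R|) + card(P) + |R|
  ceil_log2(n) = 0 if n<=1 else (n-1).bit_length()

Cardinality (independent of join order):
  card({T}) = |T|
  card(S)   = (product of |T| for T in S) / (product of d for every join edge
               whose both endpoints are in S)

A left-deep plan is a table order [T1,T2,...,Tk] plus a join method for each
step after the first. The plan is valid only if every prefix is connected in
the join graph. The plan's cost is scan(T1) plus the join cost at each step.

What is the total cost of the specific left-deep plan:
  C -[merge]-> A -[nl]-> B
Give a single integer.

25070

step 1: scan C: cost=80, card=80
step 2: join A via merge
    card(P join A) = 80*50/(25) = 160
    cost = 80 + 80*7 + 50*6 + 80 + 50 = 1070
step 3: join B via nl
    card(P join B) = 160*150/(40) = 600
    cost = 1070 + 160*150 = 25070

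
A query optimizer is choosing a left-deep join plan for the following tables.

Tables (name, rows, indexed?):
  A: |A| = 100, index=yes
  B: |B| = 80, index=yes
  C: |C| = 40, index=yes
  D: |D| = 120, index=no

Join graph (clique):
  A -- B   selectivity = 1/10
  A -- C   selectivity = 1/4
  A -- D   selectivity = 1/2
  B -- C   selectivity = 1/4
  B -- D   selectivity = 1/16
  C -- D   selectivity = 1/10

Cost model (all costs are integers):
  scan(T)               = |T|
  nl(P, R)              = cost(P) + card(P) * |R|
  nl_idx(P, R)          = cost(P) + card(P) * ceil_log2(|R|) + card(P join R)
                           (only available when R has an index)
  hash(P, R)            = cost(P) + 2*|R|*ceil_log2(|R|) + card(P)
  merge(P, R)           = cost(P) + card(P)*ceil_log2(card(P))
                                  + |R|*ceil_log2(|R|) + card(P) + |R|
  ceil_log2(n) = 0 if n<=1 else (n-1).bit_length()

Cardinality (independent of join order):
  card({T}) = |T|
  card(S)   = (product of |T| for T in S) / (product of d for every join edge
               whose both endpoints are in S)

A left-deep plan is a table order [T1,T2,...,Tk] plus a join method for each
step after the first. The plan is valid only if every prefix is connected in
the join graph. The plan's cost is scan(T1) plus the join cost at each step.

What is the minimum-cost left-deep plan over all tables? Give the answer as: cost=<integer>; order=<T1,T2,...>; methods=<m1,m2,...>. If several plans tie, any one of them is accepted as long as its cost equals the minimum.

cost=4320; order=D,C,B,A; methods=hash,hash,hash

Selinger DP (subsets sized 1..n):
  {A}: scan cost=100, card=100
  {B}: scan cost=80, card=80
  {C}: scan cost=40, card=40
  {D}: scan cost=120, card=120
  {AB}: card=800; try (B,hash)→1320, (A,nl_idx)→1440, (A,merge)→1520, (B,merge)→1540, (A,hash)→1560, (B,nl_idx)→1600 …(+2); best=1320 via (B,hash)
  {AC}: card=1000; try (C,hash)→680, (A,merge)→1120, (C,merge)→1180, (A,nl_idx)→1320, (A,hash)→1480, (C,nl_idx)→1700 …(+2); best=680 via (C,hash)
  {AD}: card=6000; try (A,hash)→1640, (D,merge)→1860, (D,hash)→1880, (A,merge)→1880, (A,nl_idx)→6960, (D,nl)→12100 …(+1); best=1640 via (A,hash)
  {BC}: card=800; try (C,hash)→640, (B,merge)→960, (C,merge)→1000, (B,nl_idx)→1120, (B,hash)→1200, (C,nl_idx)→1360 …(+2); best=640 via (C,hash)
  {BD}: card=600; try (B,hash)→1360, (B,nl_idx)→1560, (D,merge)→1680, (B,merge)→1720, (D,hash)→1840, (D,nl)→9680 …(+1); best=1360 via (B,hash)
  {CD}: card=480; try (C,hash)→720, (D,merge)→1280, (C,nl_idx)→1320, (C,merge)→1360, (D,hash)→1760, (D,nl)→4840 …(+1); best=720 via (C,hash)
  {ABC}: card=2000; try (C,hash)→2600, (B,hash)→2800, (A,hash)→2840, (C,nl_idx)→8120, (A,nl_idx)→8240, (B,nl_idx)→9680 …(+6); best=2600 via (C,hash)
  {ABD}: card=3000; try (A,hash)→3360, (D,hash)→3800, (A,nl_idx)→8560, (B,hash)→8760, (A,merge)→8760, (D,merge)→11080 …(+5); best=3360 via (A,hash)
  {ACD}: card=6000; try (A,hash)→2600, (D,hash)→3360, (A,merge)→6320, (C,hash)→8120, (A,nl_idx)→10080, (D,merge)→12640 …(+5); best=2600 via (A,hash)
  {BCD}: card=600; try (B,hash)→2320, (C,hash)→2440, (D,hash)→3120, (B,nl_idx)→4680, (C,nl_idx)→5560, (B,merge)→6160 …(+5); best=2320 via (B,hash)
  {ABCD}: card=750; try (A,hash)→4320, (D,hash)→6280, (C,hash)→6840, (A,nl_idx)→7270, (B,hash)→9720, (A,merge)→9720 …(+9); best=4320 via (A,hash)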